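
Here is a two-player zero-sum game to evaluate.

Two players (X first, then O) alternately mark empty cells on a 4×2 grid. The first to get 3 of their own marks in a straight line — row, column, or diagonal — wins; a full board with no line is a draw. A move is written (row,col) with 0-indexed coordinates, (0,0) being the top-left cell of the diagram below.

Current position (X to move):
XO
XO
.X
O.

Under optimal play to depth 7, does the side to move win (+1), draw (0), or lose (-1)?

ply 1, X at XO/XO/.X/O. | (2,0)=+1→XO/XO/XX/O.*; (3,1)=+0→XO/XO/.X/OX
ply 2: XO/XO/XX/O. is terminal -1 (O); from XO/XO/.X/O. depth 7

value(XO/XO/.X/O., X) = +1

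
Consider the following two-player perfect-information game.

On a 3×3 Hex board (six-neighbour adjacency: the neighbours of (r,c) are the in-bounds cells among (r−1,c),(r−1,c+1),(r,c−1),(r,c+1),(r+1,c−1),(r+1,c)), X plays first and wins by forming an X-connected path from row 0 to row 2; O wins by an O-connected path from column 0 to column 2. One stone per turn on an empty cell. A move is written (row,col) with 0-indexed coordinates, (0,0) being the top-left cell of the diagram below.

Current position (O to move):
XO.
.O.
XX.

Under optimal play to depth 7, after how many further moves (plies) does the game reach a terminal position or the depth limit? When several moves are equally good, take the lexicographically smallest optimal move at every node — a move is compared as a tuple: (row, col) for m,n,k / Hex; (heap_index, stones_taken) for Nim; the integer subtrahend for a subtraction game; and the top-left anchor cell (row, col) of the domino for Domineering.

PV length from [XO./.O./XX.]: 3 plies

p1 O@[XO./.O./XX.]: (0,2)[XOO/.O./XX.]-1 (1,0)[XO./OO./XX.]+1* (1,2)[XO./.OO/XX.]-1 (2,2)[XO./.O./XXO]-1
p2 X@[XO./OO./XX.]: (0,2)[XOX/OO./XX.]-1* (1,2)[XO./OOX/XX.]-1 (2,2)[XO./OO./XXX]-1
p3 O@[XOX/OO./XX.]: (1,2)[XOX/OOO/XX.]+1* (2,2)[XOX/OO./XXO]-1
p4 X@[XOX/OOO/XX.] terminal -1; root [XO./.O./XX.] d7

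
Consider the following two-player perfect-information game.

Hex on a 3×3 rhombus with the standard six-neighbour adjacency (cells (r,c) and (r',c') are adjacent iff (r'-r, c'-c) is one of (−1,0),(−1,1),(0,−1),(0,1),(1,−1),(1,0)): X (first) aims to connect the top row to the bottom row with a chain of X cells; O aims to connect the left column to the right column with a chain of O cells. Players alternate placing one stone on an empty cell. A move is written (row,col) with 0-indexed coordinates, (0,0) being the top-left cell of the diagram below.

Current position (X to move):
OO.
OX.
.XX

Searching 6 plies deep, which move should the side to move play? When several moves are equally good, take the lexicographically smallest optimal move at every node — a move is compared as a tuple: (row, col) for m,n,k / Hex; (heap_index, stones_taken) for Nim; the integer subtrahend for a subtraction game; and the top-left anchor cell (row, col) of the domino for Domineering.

X's best at [OO./OX./.XX]: (0,2)

p1 X@[OO./OX./.XX]: (0,2)[OOX/OX./.XX]+1* (1,2)[OO./OXX/.XX]-1 (2,0)[OO./OX./XXX]-1
p2 O@[OOX/OX./.XX] terminal -1; root [OO./OX./.XX] d6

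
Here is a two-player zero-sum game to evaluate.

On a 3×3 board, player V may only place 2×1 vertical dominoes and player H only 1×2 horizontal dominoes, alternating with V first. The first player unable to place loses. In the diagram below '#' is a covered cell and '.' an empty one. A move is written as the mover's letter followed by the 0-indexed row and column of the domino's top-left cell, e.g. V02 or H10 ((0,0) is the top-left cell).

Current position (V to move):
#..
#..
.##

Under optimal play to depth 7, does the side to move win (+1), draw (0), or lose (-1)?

value(#../#../.##, V) = +1

p1 V@[#../#../.##]: V01[##./##./.##]+1* V02[#.#/#.#/.##]+1
p2 H@[##./##./.##] terminal -1; root [#../#../.##] d7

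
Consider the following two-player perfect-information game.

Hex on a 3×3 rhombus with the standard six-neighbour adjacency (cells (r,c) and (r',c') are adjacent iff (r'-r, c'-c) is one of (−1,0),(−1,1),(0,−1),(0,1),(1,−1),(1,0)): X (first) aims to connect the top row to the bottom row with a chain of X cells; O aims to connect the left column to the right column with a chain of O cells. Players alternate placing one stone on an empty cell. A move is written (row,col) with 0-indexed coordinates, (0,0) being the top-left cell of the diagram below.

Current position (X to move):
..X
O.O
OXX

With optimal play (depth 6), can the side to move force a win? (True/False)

[..X/O.O/OXX] X move#1: (0,0):-1/X.X/O.O/OXX, (0,1):-1/.XX/O.O/OXX, (1,1):+1/..X/OXO/OXX*
[..X/OXO/OXX] end (terminal -1, O#2); searched ..X/O.O/OXX to 6

X winning at [..X/O.O/OXX]: True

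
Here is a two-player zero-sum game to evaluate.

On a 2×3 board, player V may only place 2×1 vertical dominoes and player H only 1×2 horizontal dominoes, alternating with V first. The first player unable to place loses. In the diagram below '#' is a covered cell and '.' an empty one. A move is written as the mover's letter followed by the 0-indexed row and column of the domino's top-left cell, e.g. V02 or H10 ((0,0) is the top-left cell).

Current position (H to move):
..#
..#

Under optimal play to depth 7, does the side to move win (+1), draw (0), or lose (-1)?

ply 1, H at ..#/..# | H00=+1→###/..#*; H10=+1→..#/###
ply 2: ###/..# is terminal -1 (V); from ..#/..# depth 7

value(..#/..#, H) = +1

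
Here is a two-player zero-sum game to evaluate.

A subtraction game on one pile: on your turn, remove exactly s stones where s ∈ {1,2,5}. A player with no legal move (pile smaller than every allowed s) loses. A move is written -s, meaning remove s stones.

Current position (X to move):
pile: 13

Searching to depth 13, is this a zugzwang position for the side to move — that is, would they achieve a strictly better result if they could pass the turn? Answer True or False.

zugzwang(13, X) = False

p1 X@[13]: -1[12]+1* -2[11]-1 -5[8]-1
p2 O@[12]: -1[11]-1* -2[10]-1 -5[7]-1
p3 X@[11]: -1[10]-1 -2[9]+1* -5[6]+1
p4 O@[9]: -1[8]-1* -2[7]-1 -5[4]-1
p5 X@[8]: -1[7]-1 -2[6]+1* -5[3]+1
p6 O@[6]: -1[5]-1* -2[4]-1 -5[1]-1
p7 X@[5]: -1[4]-1 -2[3]+1* -5[0]+1
p8 O@[3]: -1[2]-1* -2[1]-1
p9 X@[2]: -1[1]-1 -2[0]+1*
p10 O@[0] terminal -1; root [13] d13
pass branch (O moves first from the same position):
  | p1 O@[13]: -1[12]+1* -2[11]-1 -5[8]-1
  | p2 X@[12]: -1[11]-1* -2[10]-1 -5[7]-1
  | p3 O@[11]: -1[10]-1 -2[9]+1* -5[6]+1
  | p4 X@[9]: -1[8]-1* -2[7]-1 -5[4]-1
  | p5 O@[8]: -1[7]-1 -2[6]+1* -5[3]+1
  | p6 X@[6]: -1[5]-1* -2[4]-1 -5[1]-1
  | p7 O@[5]: -1[4]-1 -2[3]+1* -5[0]+1
  | p8 X@[3]: -1[2]-1* -2[1]-1
  | p9 O@[2]: -1[1]-1 -2[0]+1*
  | p10 X@[0] terminal -1; root [13] d13
X moving scores +1; X passing scores -1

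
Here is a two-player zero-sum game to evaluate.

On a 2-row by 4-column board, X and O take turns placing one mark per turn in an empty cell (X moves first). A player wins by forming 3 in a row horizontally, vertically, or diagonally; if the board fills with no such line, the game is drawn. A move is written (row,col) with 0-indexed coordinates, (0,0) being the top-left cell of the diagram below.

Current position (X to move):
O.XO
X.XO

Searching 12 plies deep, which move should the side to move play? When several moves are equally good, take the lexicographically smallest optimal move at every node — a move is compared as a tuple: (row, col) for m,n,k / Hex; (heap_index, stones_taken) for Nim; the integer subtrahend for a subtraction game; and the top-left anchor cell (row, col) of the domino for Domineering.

X's best at [O.XO/X.XO]: (1,1)

p1 X@[O.XO/X.XO]: (0,1)[OXXO/X.XO]+0 (1,1)[O.XO/XXXO]+1*
p2 O@[O.XO/XXXO] terminal -1; root [O.XO/X.XO] d12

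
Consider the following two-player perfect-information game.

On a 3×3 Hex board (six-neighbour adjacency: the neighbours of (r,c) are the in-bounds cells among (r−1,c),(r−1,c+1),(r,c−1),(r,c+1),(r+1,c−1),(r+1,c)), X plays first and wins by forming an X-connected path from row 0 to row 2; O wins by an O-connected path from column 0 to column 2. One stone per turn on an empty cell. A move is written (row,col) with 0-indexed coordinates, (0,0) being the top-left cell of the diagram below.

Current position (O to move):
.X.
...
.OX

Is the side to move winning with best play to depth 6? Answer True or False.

p1 O@[.X./.../.OX]: (0,0)[OX./.../.OX]-1 (0,2)[.XO/.../.OX]-1 (1,0)[.X./O../.OX]-1 (1,1)[.X./.O./.OX]+1* (1,2)[.X./..O/.OX]-1 (2,0)[.X./.../OOX]-1
p2 X@[.X./.O./.OX]: (0,0)[XX./.O./.OX]-1* (0,2)[.XX/.O./.OX]-1 (1,0)[.X./XO./.OX]-1 (1,2)[.X./.OX/.OX]-1 (2,0)[.X./.O./XOX]-1
p3 O@[XX./.O./.OX]: (0,2)[XXO/.O./.OX]+1* (1,0)[XX./OO./.OX]+1 (1,2)[XX./.OO/.OX]+1 (2,0)[XX./.O./OOX]+1
p4 X@[XXO/.O./.OX]: (1,0)[XXO/XO./.OX]-1* (1,2)[XXO/.OX/.OX]-1 (2,0)[XXO/.O./XOX]-1
p5 O@[XXO/XO./.OX]: (1,2)[XXO/XOO/.OX]-1 (2,0)[XXO/XO./OOX]+1*
p6 X@[XXO/XO./OOX] terminal -1; root [.X./.../.OX] d6

O winning at [.X./.../.OX]: True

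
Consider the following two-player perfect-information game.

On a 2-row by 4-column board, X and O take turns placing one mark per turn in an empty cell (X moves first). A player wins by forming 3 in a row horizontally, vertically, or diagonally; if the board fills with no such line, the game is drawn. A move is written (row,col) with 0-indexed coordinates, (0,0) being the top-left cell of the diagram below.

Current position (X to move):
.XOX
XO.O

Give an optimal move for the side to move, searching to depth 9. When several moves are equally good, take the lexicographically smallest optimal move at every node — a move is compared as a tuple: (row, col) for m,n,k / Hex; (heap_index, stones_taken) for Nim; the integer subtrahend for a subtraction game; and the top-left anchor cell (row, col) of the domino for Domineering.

X's best at [.XOX/XO.O]: (1,2)

[.XOX/XO.O] X move#1: (0,0):-1/XXOX/XO.O, (1,2):+0/.XOX/XOXO*
[.XOX/XOXO] O move#2: (0,0):+0/OXOX/XOXO*
[OXOX/XOXO] end (terminal +0, X#3); searched .XOX/XO.O to 9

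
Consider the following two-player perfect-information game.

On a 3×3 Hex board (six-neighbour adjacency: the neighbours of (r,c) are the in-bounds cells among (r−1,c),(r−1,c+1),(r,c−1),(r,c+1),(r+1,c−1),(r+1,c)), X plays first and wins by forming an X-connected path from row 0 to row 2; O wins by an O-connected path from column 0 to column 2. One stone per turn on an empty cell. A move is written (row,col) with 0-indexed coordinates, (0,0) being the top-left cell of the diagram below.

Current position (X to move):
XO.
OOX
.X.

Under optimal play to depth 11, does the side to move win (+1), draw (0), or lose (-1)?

p1 X@[XO./OOX/.X.]: (0,2)[XOX/OOX/.X.]+1* (2,0)[XO./OOX/XX.]-1 (2,2)[XO./OOX/.XX]-1
p2 O@[XOX/OOX/.X.] terminal -1; root [XO./OOX/.X.] d11

value(XO./OOX/.X., X) = +1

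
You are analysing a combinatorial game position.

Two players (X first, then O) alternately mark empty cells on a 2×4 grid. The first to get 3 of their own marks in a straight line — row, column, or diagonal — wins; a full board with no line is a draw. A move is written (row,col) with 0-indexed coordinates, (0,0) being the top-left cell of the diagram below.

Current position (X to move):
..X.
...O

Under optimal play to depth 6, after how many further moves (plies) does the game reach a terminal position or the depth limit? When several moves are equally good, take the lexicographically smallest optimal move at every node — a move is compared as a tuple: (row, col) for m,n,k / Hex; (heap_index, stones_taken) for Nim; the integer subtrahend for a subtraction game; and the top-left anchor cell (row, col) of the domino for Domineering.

[..X./...O] X move#1: (0,0):+0/X.X./...O, (0,1):+1/.XX./...O*, (0,3):+0/..XX/...O, (1,0):+0/..X./X..O, (1,1):+0/..X./.X.O, (1,2):+0/..X./..XO
[.XX./...O] O move#2: (0,0):-1/OXX./...O*, (0,3):-1/.XXO/...O, (1,0):-1/.XX./O..O, (1,1):-1/.XX./.O.O, (1,2):-1/.XX./..OO
[OXX./...O] X move#3: (0,3):+1/OXXX/...O*, (1,0):+0/OXX./X..O, (1,1):+0/OXX./.X.O, (1,2):+0/OXX./..XO
[OXXX/...O] end (terminal -1, O#4); searched ..X./...O to 6

PV length from [..X./...O]: 3 plies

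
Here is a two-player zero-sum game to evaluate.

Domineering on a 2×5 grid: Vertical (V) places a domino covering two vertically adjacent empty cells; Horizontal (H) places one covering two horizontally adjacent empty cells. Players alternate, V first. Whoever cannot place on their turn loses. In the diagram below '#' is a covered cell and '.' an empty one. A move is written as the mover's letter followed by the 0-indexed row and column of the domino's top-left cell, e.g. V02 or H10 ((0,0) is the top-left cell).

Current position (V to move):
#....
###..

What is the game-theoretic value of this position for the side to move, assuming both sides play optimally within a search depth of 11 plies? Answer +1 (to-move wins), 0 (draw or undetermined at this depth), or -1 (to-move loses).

ply 1, V at #..../###.. | V03=+1→#..#./####.*; V04=-1→#...#/###.#
ply 2, H at #..#./####. | H01=-1→####./####.*
ply 3, V at ####./####. | V04=+1→#####/#####*
ply 4: #####/##### is terminal -1 (H); from #..../###.. depth 11

value(#..../###.., V) = +1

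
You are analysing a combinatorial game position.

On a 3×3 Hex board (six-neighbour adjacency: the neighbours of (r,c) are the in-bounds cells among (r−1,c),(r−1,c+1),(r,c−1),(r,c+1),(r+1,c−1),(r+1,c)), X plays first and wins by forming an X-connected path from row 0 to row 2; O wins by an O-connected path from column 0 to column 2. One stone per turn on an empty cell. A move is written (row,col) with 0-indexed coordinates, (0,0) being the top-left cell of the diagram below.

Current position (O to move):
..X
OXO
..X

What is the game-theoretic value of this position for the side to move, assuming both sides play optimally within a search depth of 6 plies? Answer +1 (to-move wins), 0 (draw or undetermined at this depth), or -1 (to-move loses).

ply 1, O at ..X/OXO/..X | (0,0)=-1→O.X/OXO/..X*; (0,1)=-1→.OX/OXO/..X; (2,0)=-1→..X/OXO/O.X; (2,1)=-1→..X/OXO/.OX
ply 2, X at O.X/OXO/..X | (0,1)=+1→OXX/OXO/..X*; (2,0)=+1→O.X/OXO/X.X; (2,1)=+1→O.X/OXO/.XX
ply 3, O at OXX/OXO/..X | (2,0)=-1→OXX/OXO/O.X*; (2,1)=-1→OXX/OXO/.OX
ply 4, X at OXX/OXO/O.X | (2,1)=+1→OXX/OXO/OXX*
ply 5: OXX/OXO/OXX is terminal -1 (O); from ..X/OXO/..X depth 6

value(..X/OXO/..X, O) = -1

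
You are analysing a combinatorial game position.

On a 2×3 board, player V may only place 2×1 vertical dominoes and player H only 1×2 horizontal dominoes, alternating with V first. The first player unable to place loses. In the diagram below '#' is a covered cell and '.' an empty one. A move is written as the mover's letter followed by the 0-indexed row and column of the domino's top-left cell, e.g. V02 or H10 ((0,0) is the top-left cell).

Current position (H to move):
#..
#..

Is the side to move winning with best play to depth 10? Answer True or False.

H winning at [#../#..]: True

p1 H@[#../#..]: H01[###/#..]+1* H11[#../###]+1
p2 V@[###/#..] terminal -1; root [#../#..] d10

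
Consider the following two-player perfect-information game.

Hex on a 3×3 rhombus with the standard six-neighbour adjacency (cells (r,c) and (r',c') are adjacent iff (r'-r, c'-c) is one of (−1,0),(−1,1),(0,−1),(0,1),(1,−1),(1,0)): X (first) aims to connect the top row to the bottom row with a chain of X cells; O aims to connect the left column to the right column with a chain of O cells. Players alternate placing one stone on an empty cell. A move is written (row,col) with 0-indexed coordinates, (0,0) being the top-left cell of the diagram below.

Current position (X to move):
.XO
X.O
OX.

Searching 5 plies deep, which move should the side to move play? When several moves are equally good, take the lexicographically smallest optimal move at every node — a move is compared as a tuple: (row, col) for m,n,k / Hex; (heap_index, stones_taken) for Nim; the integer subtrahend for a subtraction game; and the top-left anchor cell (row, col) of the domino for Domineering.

[.XO/X.O/OX.] X move#1: (0,0):-1/XXO/X.O/OX., (1,1):+1/.XO/XXO/OX.*, (2,2):-1/.XO/X.O/OXX
[.XO/XXO/OX.] end (terminal -1, O#2); searched .XO/X.O/OX. to 5

X's best at [.XO/X.O/OX.]: (1,1)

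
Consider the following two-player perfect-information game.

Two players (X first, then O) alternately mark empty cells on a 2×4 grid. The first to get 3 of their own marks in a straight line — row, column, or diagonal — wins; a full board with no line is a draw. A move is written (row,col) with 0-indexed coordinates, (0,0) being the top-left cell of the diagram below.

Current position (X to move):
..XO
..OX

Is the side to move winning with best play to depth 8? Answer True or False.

ply 1, X at ..XO/..OX | (0,0)=+0→X.XO/..OX*; (0,1)=+0→.XXO/..OX; (1,0)=+0→..XO/X.OX; (1,1)=+0→..XO/.XOX
ply 2, O at X.XO/..OX | (0,1)=+0→XOXO/..OX*; (1,0)=-1→X.XO/O.OX; (1,1)=-1→X.XO/.OOX
ply 3, X at XOXO/..OX | (1,0)=+0→XOXO/X.OX*; (1,1)=+0→XOXO/.XOX
ply 4, O at XOXO/X.OX | (1,1)=+0→XOXO/XOOX*
ply 5: XOXO/XOOX is terminal +0 (X); from ..XO/..OX depth 8

X winning at [..XO/..OX]: False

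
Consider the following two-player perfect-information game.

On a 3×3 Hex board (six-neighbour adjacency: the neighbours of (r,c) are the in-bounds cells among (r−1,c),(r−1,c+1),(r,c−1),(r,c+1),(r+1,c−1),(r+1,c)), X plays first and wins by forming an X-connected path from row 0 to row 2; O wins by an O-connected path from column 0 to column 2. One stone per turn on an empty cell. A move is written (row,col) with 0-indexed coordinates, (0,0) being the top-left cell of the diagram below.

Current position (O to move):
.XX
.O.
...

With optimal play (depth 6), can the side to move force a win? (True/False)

ply 1, O at .XX/.O./... | (0,0)=-1→OXX/.O./...; (1,0)=-1→.XX/OO./...; (1,2)=+1→.XX/.OO/...*; (2,0)=-1→.XX/.O./O..; (2,1)=+1→.XX/.O./.O.; (2,2)=+1→.XX/.O./..O
ply 2, X at .XX/.OO/... | (0,0)=-1→XXX/.OO/...*; (1,0)=-1→.XX/XOO/...; (2,0)=-1→.XX/.OO/X..; (2,1)=-1→.XX/.OO/.X.; (2,2)=-1→.XX/.OO/..X
ply 3, O at XXX/.OO/... | (1,0)=+1→XXX/OOO/...*; (2,0)=+1→XXX/.OO/O..; (2,1)=+1→XXX/.OO/.O.; (2,2)=+1→XXX/.OO/..O
ply 4: XXX/OOO/... is terminal -1 (X); from .XX/.O./... depth 6

O winning at [.XX/.O./...]: True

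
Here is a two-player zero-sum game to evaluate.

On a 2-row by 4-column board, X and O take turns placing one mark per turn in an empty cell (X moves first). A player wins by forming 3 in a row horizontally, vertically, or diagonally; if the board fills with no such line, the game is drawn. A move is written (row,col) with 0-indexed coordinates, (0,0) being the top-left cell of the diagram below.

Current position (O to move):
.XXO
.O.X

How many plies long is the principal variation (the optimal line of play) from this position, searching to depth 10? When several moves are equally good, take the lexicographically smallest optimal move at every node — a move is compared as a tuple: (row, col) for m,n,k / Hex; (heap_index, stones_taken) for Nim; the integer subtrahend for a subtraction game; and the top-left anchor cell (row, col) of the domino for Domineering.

ply 1, O at .XXO/.O.X | (0,0)=+0→OXXO/.O.X*; (1,0)=-1→.XXO/OO.X; (1,2)=-1→.XXO/.OOX
ply 2, X at OXXO/.O.X | (1,0)=+0→OXXO/XO.X*; (1,2)=+0→OXXO/.OXX
ply 3, O at OXXO/XO.X | (1,2)=+0→OXXO/XOOX*
ply 4: OXXO/XOOX is terminal +0 (X); from .XXO/.O.X depth 10

PV length from [.XXO/.O.X]: 3 plies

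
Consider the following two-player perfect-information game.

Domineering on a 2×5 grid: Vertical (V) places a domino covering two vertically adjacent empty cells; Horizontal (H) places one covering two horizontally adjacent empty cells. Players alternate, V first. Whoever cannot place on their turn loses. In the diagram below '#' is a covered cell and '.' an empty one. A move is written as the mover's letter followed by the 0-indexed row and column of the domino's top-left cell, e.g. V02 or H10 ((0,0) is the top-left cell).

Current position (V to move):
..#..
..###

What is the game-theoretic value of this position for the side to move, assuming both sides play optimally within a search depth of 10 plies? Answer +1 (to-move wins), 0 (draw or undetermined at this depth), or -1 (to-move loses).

value(..#../..###, V) = +1

ply 1, V at ..#../..### | V00=+1→#.#../#.###*; V01=+1→.##../.####
ply 2, H at #.#../#.### | H03=-1→#.###/#.###*
ply 3, V at #.###/#.### | V01=+1→#####/#####*
ply 4: #####/##### is terminal -1 (H); from ..#../..### depth 10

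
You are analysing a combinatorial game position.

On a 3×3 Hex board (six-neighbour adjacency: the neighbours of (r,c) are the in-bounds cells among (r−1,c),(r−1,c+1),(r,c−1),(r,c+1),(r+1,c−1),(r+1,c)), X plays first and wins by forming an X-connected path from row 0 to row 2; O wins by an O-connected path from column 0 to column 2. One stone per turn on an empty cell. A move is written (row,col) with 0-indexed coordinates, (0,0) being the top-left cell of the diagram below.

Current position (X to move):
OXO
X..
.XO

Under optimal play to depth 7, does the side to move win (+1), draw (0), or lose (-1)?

value(OXO/X../.XO, X) = +1

p1 X@[OXO/X../.XO]: (1,1)[OXO/XX./.XO]+1* (1,2)[OXO/X.X/.XO]+1 (2,0)[OXO/X../XXO]+1
p2 O@[OXO/XX./.XO] terminal -1; root [OXO/X../.XO] d7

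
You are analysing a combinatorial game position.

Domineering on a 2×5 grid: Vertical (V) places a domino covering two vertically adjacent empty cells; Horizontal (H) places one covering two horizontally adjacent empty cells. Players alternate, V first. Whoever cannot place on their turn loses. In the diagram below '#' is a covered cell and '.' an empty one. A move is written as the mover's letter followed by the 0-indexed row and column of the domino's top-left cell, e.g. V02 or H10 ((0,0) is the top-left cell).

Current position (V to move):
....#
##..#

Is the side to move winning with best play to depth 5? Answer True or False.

V winning at [....#/##..#]: True

ply 1, V at ....#/##..# | V02=+1→..#.#/###.#*; V03=-1→...##/##.##
ply 2, H at ..#.#/###.# | H00=-1→###.#/###.#*
ply 3, V at ###.#/###.# | V03=+1→#####/#####*
ply 4: #####/##### is terminal -1 (H); from ....#/##..# depth 5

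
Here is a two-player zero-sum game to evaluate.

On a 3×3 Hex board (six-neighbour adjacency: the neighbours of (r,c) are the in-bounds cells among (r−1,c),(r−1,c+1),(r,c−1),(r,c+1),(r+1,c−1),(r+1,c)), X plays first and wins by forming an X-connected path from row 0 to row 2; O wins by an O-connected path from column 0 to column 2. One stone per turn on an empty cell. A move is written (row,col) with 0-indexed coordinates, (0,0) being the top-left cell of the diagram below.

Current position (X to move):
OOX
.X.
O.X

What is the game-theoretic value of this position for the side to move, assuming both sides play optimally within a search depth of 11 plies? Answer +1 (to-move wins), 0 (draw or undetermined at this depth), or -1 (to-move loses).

value(OOX/.X./O.X, X) = +1

p1 X@[OOX/.X./O.X]: (1,0)[OOX/XX./O.X]+1* (1,2)[OOX/.XX/O.X]+1 (2,1)[OOX/.X./OXX]+1
p2 O@[OOX/XX./O.X]: (1,2)[OOX/XXO/O.X]-1* (2,1)[OOX/XX./OOX]-1
p3 X@[OOX/XXO/O.X]: (2,1)[OOX/XXO/OXX]+1*
p4 O@[OOX/XXO/OXX] terminal -1; root [OOX/.X./O.X] d11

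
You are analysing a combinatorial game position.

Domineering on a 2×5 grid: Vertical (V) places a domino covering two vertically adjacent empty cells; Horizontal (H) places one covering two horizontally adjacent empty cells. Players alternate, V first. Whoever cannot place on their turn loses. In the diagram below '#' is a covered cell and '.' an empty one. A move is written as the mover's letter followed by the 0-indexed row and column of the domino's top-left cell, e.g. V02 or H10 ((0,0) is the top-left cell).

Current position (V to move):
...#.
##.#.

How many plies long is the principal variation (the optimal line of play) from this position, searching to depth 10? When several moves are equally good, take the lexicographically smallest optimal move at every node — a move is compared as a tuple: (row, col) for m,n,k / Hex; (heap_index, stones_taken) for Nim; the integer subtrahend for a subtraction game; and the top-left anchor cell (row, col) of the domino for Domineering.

[...#./##.#.] V move#1: V02:+1/..##./####.*, V04:-1/...##/##.##
[..##./####.] H move#2: H00:-1/####./####.*
[####./####.] V move#3: V04:+1/#####/#####*
[#####/#####] end (terminal -1, H#4); searched ...#./##.#. to 10

PV length from [...#./##.#.]: 3 plies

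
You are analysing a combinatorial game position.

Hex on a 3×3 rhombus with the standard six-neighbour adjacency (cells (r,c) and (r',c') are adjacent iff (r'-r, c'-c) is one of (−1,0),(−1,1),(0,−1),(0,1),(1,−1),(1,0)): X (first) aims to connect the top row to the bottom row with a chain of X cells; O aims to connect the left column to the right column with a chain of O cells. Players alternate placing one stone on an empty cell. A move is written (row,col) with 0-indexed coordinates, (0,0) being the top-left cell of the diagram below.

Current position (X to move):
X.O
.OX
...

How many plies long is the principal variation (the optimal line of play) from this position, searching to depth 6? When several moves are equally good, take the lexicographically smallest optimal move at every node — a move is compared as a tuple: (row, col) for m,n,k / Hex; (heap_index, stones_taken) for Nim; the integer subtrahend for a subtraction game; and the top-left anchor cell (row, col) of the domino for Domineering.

p1 X@[X.O/.OX/...]: (0,1)[XXO/.OX/...]-1* (1,0)[X.O/XOX/...]-1 (2,0)[X.O/.OX/X..]-1 (2,1)[X.O/.OX/.X.]-1 (2,2)[X.O/.OX/..X]-1
p2 O@[XXO/.OX/...]: (1,0)[XXO/OOX/...]+1* (2,0)[XXO/.OX/O..]+1 (2,1)[XXO/.OX/.O.]+1 (2,2)[XXO/.OX/..O]+1
p3 X@[XXO/OOX/...] terminal -1; root [X.O/.OX/...] d6

PV length from [X.O/.OX/...]: 2 plies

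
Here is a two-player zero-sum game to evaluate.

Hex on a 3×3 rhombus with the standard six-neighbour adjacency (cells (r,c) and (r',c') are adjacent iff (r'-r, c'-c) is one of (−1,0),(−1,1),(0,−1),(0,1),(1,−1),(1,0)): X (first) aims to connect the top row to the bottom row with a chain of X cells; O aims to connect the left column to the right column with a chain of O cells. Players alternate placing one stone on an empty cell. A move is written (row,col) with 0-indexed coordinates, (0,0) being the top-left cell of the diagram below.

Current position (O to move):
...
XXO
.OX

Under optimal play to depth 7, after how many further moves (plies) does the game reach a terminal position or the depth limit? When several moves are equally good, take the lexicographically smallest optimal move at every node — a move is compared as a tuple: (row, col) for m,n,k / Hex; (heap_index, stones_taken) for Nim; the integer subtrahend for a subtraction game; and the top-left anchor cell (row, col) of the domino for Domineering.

ply 1, O at .../XXO/.OX | (0,0)=-1→O../XXO/.OX; (0,1)=-1→.O./XXO/.OX; (0,2)=-1→..O/XXO/.OX; (2,0)=+1→.../XXO/OOX*
ply 2: .../XXO/OOX is terminal -1 (X); from .../XXO/.OX depth 7

PV length from [.../XXO/.OX]: 1 ply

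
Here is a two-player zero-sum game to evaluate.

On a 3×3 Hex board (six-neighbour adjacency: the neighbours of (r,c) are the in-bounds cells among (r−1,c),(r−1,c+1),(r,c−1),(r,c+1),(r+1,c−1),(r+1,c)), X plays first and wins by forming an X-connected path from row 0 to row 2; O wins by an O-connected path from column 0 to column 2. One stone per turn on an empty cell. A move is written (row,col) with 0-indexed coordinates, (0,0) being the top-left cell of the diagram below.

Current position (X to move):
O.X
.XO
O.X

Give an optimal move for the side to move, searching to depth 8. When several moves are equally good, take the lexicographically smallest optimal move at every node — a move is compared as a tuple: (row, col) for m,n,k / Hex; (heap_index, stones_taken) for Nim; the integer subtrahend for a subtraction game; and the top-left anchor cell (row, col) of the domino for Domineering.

ply 1, X at O.X/.XO/O.X | (0,1)=-1→OXX/.XO/O.X; (1,0)=-1→O.X/XXO/O.X; (2,1)=+1→O.X/.XO/OXX*
ply 2: O.X/.XO/OXX is terminal -1 (O); from O.X/.XO/O.X depth 8

X's best at [O.X/.XO/O.X]: (2,1)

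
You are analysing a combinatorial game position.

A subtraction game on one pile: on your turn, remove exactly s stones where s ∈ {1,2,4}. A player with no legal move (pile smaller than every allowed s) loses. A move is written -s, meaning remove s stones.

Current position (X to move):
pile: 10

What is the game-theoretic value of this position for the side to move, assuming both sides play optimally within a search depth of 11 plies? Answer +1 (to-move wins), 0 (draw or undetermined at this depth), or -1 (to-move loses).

[10] X move#1: -1:+1/9*, -2:-1/8, -4:+1/6
[9] O move#2: -1:-1/8*, -2:-1/7, -4:-1/5
[8] X move#3: -1:-1/7, -2:+1/6*, -4:-1/4
[6] O move#4: -1:-1/5*, -2:-1/4, -4:-1/2
[5] X move#5: -1:-1/4, -2:+1/3*, -4:-1/1
[3] O move#6: -1:-1/2*, -2:-1/1
[2] X move#7: -1:-1/1, -2:+1/0*
[0] end (terminal -1, O#8); searched 10 to 11

value(10, X) = +1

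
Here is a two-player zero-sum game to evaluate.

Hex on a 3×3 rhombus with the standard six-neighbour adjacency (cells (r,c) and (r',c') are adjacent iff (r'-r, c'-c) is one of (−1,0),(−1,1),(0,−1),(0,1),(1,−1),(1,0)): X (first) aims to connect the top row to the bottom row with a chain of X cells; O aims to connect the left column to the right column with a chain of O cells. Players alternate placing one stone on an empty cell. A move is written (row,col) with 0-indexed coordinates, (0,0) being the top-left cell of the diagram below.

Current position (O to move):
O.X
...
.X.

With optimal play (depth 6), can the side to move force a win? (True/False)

[O.X/.../.X.] O move#1: (0,1):-1/OOX/.../.X.*, (1,0):-1/O.X/O../.X., (1,1):-1/O.X/.O./.X., (1,2):-1/O.X/..O/.X., (2,0):-1/O.X/.../OX., (2,2):-1/O.X/.../.XO
[OOX/.../.X.] X move#2: (1,0):+1/OOX/X../.X.*, (1,1):+1/OOX/.X./.X., (1,2):+1/OOX/..X/.X., (2,0):+1/OOX/.../XX., (2,2):+1/OOX/.../.XX
[OOX/X../.X.] O move#3: (1,1):-1/OOX/XO./.X.*, (1,2):-1/OOX/X.O/.X., (2,0):-1/OOX/X../OX., (2,2):-1/OOX/X../.XO
[OOX/XO./.X.] X move#4: (1,2):+1/OOX/XOX/.X.*, (2,0):-1/OOX/XO./XX., (2,2):-1/OOX/XO./.XX
[OOX/XOX/.X.] end (terminal -1, O#5); searched O.X/.../.X. to 6

O winning at [O.X/.../.X.]: False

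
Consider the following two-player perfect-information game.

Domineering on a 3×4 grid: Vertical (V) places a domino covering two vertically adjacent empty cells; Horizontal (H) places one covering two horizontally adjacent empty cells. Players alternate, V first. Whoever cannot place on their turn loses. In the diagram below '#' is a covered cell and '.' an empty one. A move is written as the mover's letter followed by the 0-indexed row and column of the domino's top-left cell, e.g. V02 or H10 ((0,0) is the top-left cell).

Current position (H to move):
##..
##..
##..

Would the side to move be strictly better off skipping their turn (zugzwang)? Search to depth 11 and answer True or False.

[##../##../##..] H move#1: H02:-1/####/##../##.., H12:+1/##../####/##..*, H22:-1/##../##../####
[##../####/##..] end (terminal -1, V#2); searched ##../##../##.. to 11
suppose H passes — search the same position with V to move:
pass> [##../##../##..] V move#1: V02:+1/###./###./##..*, V03:+1/##.#/##.#/##.., V12:+1/##../###./###., V13:+1/##../##.#/##.#
pass> [###./###./##..] H move#2: H22:-1/###./###./####*
pass> [###./###./####] V move#3: V03:+1/####/####/####*
pass> [####/####/####] end (terminal -1, H#4); searched ##../##../##.. to 11
for H: play +1, pass -1

zugzwang(##../##../##.., H) = False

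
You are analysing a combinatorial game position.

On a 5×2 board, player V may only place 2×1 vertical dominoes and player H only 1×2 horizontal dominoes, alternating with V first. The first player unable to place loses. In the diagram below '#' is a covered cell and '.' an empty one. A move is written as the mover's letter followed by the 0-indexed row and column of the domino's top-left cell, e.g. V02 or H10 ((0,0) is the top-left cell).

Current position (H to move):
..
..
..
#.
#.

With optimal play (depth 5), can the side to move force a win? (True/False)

ply 1, H at ../../../#./#. | H00=-1→##/../../#./#.; H10=+1→../##/../#./#.*; H20=-1→../../##/#./#.
ply 2, V at ../##/../#./#. | V21=-1→../##/.#/##/#.*; V31=-1→../##/../##/##
ply 3, H at ../##/.#/##/#. | H00=+1→##/##/.#/##/#.*
ply 4: ##/##/.#/##/#. is terminal -1 (V); from ../../../#./#. depth 5

H winning at [../../../#./#.]: True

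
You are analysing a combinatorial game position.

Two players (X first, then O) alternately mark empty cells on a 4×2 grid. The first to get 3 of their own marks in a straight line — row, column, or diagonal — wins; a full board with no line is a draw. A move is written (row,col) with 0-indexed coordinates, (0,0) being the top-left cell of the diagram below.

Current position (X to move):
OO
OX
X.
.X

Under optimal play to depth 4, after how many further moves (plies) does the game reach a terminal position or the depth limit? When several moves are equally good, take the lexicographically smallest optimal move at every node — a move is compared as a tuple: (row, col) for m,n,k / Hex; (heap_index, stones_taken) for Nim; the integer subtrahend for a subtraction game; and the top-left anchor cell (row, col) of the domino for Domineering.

[OO/OX/X./.X] X move#1: (2,1):+1/OO/OX/XX/.X*, (3,0):+0/OO/OX/X./XX
[OO/OX/XX/.X] end (terminal -1, O#2); searched OO/OX/X./.X to 4

PV length from [OO/OX/X./.X]: 1 ply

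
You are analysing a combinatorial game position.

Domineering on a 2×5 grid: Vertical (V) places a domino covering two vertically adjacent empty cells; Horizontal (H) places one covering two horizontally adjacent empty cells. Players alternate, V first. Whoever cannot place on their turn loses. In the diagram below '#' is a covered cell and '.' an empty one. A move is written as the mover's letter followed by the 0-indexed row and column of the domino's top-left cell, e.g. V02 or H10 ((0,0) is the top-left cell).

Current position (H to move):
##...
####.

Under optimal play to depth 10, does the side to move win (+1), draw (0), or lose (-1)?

value(##.../####., H) = +1

[##.../####.] H move#1: H02:-1/####./####., H03:+1/##.##/####.*
[##.##/####.] end (terminal -1, V#2); searched ##.../####. to 10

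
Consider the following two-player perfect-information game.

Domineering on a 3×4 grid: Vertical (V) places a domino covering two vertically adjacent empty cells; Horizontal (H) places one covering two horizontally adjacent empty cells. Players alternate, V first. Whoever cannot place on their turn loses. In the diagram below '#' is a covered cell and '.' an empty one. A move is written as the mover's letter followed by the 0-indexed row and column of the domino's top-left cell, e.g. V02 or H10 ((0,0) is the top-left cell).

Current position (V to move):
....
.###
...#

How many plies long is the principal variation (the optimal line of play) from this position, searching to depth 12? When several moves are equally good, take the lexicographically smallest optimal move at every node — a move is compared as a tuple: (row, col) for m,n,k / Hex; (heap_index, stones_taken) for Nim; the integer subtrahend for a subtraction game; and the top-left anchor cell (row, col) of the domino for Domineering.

PV length from [..../.###/...#]: 2 plies

ply 1, V at ..../.###/...# | V00=-1→#.../####/...#*; V10=-1→..../####/#..#
ply 2, H at #.../####/...# | H01=+1→###./####/...#*; H02=+1→#.##/####/...#; H20=+1→#.../####/##.#; H21=+1→#.../####/.###
ply 3: ###./####/...# is terminal -1 (V); from ..../.###/...# depth 12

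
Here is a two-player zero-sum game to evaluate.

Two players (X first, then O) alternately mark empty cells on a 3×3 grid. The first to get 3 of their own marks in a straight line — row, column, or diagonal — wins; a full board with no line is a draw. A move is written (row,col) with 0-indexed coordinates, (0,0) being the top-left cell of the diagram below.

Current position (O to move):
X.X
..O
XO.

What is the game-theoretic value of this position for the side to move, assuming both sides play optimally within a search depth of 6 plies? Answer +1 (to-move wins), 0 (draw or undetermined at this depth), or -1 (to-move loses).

value(X.X/..O/XO., O) = -1

p1 O@[X.X/..O/XO.]: (0,1)[XOX/..O/XO.]-1* (1,0)[X.X/O.O/XO.]-1 (1,1)[X.X/.OO/XO.]-1 (2,2)[X.X/..O/XOO]-1
p2 X@[XOX/..O/XO.]: (1,0)[XOX/X.O/XO.]+1* (1,1)[XOX/.XO/XO.]+1 (2,2)[XOX/..O/XOX]-1
p3 O@[XOX/X.O/XO.] terminal -1; root [X.X/..O/XO.] d6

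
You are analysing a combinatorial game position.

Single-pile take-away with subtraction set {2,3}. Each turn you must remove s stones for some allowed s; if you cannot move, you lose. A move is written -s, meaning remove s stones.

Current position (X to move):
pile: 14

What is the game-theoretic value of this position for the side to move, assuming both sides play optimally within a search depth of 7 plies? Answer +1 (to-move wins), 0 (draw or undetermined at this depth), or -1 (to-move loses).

[14] X move#1: -2:-1/12, -3:+1/11*
[11] O move#2: -2:-1/9*, -3:-1/8
[9] X move#3: -2:-1/7, -3:+1/6*
[6] O move#4: -2:-1/4*, -3:-1/3
[4] X move#5: -2:-1/2, -3:+1/1*
[1] end (terminal -1, O#6); searched 14 to 7

value(14, X) = +1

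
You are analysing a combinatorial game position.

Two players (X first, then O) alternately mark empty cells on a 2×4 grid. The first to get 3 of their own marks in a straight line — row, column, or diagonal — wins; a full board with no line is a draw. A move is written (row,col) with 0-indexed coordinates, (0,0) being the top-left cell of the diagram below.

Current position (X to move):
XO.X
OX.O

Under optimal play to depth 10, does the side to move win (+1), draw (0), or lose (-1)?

[XO.X/OX.O] X move#1: (0,2):+0/XOXX/OX.O*, (1,2):+0/XO.X/OXXO
[XOXX/OX.O] O move#2: (1,2):+0/XOXX/OXOO*
[XOXX/OXOO] end (terminal +0, X#3); searched XO.X/OX.O to 10

value(XO.X/OX.O, X) = 0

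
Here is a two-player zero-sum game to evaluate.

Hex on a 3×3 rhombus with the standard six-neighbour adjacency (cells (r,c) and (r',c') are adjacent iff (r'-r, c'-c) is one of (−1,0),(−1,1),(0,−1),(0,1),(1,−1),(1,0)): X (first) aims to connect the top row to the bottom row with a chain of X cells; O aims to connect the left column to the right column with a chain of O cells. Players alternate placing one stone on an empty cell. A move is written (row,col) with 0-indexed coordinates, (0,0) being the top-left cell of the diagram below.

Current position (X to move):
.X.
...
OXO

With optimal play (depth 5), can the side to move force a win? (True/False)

p1 X@[.X./.../OXO]: (0,0)[XX./.../OXO]-1 (0,2)[.XX/.../OXO]+1* (1,0)[.X./X../OXO]-1 (1,1)[.X./.X./OXO]+1 (1,2)[.X./..X/OXO]+1
p2 O@[.XX/.../OXO]: (0,0)[OXX/.../OXO]-1* (1,0)[.XX/O../OXO]-1 (1,1)[.XX/.O./OXO]-1 (1,2)[.XX/..O/OXO]-1
p3 X@[OXX/.../OXO]: (1,0)[OXX/X../OXO]+1* (1,1)[OXX/.X./OXO]+1 (1,2)[OXX/..X/OXO]+1
p4 O@[OXX/X../OXO]: (1,1)[OXX/XO./OXO]-1* (1,2)[OXX/X.O/OXO]-1
p5 X@[OXX/XO./OXO]: (1,2)[OXX/XOX/OXO]+1*
p6 O@[OXX/XOX/OXO] terminal -1; root [.X./.../OXO] d5

X winning at [.X./.../OXO]: True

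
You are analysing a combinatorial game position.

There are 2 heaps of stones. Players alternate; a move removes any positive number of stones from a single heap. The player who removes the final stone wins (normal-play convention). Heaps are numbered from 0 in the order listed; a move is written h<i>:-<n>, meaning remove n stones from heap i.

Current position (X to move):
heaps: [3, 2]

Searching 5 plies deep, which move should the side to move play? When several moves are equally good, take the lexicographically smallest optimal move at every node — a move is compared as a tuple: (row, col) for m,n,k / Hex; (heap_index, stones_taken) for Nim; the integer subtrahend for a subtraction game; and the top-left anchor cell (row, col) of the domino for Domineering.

p1 X@[(3,2)]: h0:-1[(2,2)]+1* h0:-2[(1,2)]-1 h0:-3[(0,2)]-1 h1:-1[(3,1)]-1 h1:-2[(3,0)]-1
p2 O@[(2,2)]: h0:-1[(1,2)]-1* h0:-2[(0,2)]-1 h1:-1[(2,1)]-1 h1:-2[(2,0)]-1
p3 X@[(1,2)]: h0:-1[(0,2)]-1 h1:-1[(1,1)]+1* h1:-2[(1,0)]-1
p4 O@[(1,1)]: h0:-1[(0,1)]-1* h1:-1[(1,0)]-1
p5 X@[(0,1)]: h1:-1[(0,0)]+1*
p6 O@[(0,0)] terminal -1; root [(3,2)] d5

X's best at [(3,2)]: h0:-1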